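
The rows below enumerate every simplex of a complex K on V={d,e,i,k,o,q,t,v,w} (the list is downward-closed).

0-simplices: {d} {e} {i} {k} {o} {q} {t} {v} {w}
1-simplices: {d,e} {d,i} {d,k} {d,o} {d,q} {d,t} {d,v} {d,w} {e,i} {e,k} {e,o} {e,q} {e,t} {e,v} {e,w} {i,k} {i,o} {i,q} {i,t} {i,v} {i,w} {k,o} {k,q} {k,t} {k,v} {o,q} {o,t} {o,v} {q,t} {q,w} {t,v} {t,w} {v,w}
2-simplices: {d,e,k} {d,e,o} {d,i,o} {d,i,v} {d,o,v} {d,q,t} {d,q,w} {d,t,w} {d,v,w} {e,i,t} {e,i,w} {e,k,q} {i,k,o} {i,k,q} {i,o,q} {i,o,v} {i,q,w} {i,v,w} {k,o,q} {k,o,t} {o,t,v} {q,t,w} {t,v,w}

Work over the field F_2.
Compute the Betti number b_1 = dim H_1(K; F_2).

b_1=5

n_0=9 n_1=33 n_2=23  [Z2]
∂1: piv[de,di,dk,do,dq,dt,dv,dw] rk=8  ker:ei,ek,eo,eq,et,ev,ew,ik,io,iq,it,iv,iw,ko,kq,kt,kv,oq,ot,ov,qt,qw,tv,tw,vw
∂2: piv[dek,deo,dio,div,dov,dqt,dqw,dtw,dvw,eit,eiw,ekq,iko,ikq,ioq,iqw,ivw,kot,otv,tvw] rk=20  ker:iov,koq,qtw
b_1=(33−8)−20=5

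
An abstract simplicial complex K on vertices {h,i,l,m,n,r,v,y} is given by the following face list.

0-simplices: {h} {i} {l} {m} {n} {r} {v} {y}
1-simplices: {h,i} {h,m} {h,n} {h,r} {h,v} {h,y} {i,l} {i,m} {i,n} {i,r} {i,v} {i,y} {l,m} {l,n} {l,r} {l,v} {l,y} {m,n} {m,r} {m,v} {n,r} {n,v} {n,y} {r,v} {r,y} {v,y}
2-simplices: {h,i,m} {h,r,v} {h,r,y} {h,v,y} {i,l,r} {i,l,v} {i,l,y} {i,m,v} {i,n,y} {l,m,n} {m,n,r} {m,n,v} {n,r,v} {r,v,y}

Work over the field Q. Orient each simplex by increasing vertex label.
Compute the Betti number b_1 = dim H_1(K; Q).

b_1=6

n_0=8 n_1=26 n_2=14  [Q]
∂1: piv[hi,hm,hn,hr,hv,hy,il] rk=7  ker:im,in,ir,iv,iy,lm,ln,lr,lv,ly,mn,mr,mv,nr,nv,ny,rv,ry,vy
∂2: piv[him,hrv,hry,hvy,ilr,ilv,ily,imv,iny,lmn,mnr,mnv,nrv] rk=13  ker:rvy
b_1=(26−7)−13=6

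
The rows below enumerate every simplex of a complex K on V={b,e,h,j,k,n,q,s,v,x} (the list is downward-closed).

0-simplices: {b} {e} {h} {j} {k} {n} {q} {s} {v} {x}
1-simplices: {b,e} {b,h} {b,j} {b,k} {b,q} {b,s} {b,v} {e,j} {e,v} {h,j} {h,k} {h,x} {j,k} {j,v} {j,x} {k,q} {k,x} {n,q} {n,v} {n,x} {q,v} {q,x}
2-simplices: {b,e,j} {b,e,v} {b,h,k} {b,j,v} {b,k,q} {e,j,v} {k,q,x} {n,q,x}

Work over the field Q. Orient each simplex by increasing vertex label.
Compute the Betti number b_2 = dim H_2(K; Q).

b_2=1

n_0=10 n_1=22 n_2=8  [Q]
∂1: piv[be,bh,bj,bk,bq,bs,bv,hx,nq] rk=9  ker:ej,ev,hj,hk,jk,jv,jx,kq,kx,nv,nx,qv,qx
∂2: piv[bej,bev,bhk,bjv,bkq,kqx,nqx] rk=7  ker:ejv
b_2=(8−7)−0=1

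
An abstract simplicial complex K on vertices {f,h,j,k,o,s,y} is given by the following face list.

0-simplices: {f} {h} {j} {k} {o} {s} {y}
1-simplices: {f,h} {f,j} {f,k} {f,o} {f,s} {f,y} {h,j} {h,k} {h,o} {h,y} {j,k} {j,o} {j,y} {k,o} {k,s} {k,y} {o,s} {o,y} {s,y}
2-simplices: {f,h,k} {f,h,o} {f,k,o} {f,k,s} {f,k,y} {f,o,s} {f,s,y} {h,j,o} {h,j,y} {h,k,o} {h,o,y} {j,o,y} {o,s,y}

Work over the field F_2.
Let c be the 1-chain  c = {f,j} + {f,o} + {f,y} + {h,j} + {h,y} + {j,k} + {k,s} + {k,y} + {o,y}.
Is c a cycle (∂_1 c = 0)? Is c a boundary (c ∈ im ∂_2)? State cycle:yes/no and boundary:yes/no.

cycle:no boundary:no

n_0=7 n_1=19 n_2=13  [Z2]
∂1: piv[fh,fj,fk,fo,fs,fy] rk=6  ker:hj,hk,ho,hy,jk,jo,jy,ko,ks,ky,os,oy,sy
∂2: piv[fhk,fho,fko,fks,fky,fos,fsy,hjo,hjy,hoy,osy] rk=11  ker:hko,joy
∂1c = {f} + {j} + {k} + {s}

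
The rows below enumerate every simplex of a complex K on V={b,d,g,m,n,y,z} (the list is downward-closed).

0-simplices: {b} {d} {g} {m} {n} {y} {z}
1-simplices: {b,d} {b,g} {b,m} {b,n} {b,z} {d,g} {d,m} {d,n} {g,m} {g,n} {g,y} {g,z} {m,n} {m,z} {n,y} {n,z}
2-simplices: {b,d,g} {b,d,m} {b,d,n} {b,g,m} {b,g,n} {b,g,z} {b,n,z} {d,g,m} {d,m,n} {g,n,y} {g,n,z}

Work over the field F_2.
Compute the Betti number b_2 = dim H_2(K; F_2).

b_2=2

n_0=7 n_1=16 n_2=11  [Z2]
∂1: piv[bd,bg,bm,bn,bz,gy] rk=6  ker:dg,dm,dn,gm,gn,gz,mn,mz,ny,nz
∂2: piv[bdg,bdm,bdn,bgm,bgn,bgz,bnz,dmn,gny] rk=9  ker:dgm,gnz
b_2=(11−9)−0=2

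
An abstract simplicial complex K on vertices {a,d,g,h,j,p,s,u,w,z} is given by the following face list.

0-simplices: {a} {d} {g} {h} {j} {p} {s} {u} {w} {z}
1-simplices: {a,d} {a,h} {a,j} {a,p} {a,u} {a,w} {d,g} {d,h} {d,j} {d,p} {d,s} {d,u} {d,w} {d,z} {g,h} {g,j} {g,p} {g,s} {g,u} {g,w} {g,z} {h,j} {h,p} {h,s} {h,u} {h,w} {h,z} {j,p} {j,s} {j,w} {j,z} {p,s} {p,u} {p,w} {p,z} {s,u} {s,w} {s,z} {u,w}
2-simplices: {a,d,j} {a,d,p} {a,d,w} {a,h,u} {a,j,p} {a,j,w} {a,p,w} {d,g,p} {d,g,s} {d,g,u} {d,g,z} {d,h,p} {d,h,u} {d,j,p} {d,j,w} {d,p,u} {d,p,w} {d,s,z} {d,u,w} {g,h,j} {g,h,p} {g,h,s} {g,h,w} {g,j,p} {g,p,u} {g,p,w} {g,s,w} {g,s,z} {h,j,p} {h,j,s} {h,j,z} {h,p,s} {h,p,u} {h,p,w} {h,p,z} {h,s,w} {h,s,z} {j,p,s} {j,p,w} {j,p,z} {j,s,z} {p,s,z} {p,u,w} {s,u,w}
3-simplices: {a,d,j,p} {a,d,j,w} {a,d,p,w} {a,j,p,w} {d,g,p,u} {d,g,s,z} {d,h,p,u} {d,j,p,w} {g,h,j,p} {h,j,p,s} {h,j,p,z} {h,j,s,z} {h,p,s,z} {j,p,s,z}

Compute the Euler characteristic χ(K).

χ(K)=1

n_0=10 n_1=39 n_2=44 n_3=14
χ=+10−39+44−14=1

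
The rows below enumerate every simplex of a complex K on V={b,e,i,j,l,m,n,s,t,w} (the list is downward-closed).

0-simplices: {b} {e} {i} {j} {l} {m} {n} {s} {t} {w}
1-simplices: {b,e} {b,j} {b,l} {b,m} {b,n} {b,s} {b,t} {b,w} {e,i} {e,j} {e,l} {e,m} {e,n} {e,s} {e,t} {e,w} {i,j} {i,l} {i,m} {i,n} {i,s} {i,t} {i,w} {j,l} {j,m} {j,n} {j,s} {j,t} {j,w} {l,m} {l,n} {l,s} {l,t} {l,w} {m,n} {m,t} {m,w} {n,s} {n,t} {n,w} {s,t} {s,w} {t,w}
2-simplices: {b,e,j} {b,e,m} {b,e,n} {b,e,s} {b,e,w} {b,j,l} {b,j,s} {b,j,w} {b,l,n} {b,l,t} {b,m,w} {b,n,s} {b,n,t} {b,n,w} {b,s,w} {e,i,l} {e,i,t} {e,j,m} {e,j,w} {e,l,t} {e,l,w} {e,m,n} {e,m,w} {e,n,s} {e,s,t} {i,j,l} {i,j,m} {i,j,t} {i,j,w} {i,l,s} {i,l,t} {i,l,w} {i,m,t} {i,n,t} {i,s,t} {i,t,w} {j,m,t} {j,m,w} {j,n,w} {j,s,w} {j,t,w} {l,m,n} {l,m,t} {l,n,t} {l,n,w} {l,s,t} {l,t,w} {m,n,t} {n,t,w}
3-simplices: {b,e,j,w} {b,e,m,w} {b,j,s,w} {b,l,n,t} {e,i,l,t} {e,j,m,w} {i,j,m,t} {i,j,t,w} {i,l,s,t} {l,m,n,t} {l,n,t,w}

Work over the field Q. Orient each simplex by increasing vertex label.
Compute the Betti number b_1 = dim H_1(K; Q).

b_1=0

n_0=10 n_1=43 n_2=49 n_3=11  [Q]
∂1: piv[be,bj,bl,bm,bn,bs,bt,bw,ei] rk=9  ker:ej,el,em,en,es,et,ew,ij,il,im,in,is,it,iw,jl,jm,jn,js,jt,jw,lm,ln,ls,lt,lw,mn,mt,mw,ns,nt,nw,st,sw,tw
∂2: piv[bej,bem,ben,bes,bew,bjl,bjs,bjw,bln,blt,bmw,bns,bnt,bnw,bsw,eil,eit,ejm,elt,elw,emn,est,ijl,ijm,ijt,ijw,ils,ilw,imt,int,ist,itw,jnw,lmn] rk=34  ker:ejw,emw,ens,ilt,jmt,jmw,jsw,jtw,lmt,lnt,lnw,lst,ltw,mnt,ntw
∂3: piv[bejw,bemw,bjsw,blnt,eilt,ejmw,ijmt,ijtw,ilst,lmnt,lntw] rk=11
b_1=(43−9)−34=0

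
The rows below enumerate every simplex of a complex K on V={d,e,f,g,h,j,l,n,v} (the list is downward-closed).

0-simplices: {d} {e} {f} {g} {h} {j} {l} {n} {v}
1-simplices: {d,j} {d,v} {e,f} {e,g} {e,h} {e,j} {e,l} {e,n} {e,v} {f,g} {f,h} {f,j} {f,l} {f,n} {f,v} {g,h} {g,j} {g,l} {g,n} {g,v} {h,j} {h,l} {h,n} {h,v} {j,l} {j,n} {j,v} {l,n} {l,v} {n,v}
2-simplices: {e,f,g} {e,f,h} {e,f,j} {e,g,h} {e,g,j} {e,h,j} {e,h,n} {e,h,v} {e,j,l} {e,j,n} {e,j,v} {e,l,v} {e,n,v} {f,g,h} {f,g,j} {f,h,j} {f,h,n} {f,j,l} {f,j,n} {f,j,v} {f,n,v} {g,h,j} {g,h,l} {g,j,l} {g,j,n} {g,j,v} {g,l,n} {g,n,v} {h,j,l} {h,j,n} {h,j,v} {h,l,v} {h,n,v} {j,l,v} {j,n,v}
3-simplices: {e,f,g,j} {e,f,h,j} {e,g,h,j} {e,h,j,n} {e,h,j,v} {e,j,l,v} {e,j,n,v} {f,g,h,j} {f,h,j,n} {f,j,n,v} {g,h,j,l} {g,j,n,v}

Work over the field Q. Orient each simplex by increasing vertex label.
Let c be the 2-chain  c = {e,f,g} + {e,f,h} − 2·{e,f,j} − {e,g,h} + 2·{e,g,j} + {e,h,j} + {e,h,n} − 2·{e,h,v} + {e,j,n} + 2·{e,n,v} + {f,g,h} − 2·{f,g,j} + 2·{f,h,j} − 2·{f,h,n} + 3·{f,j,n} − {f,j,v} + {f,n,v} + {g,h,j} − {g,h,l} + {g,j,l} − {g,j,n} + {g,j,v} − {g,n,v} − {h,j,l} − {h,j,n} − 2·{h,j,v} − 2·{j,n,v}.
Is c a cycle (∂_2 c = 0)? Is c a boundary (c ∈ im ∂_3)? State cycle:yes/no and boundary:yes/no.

cycle:yes boundary:yes

n_0=9 n_1=30 n_2=35 n_3=12  [Q]
∂1: piv[dj,dv,ef,eg,eh,ej,el,en] rk=8  ker:ev,fg,fh,fj,fl,fn,fv,gh,gj,gl,gn,gv,hj,hl,hn,hv,jl,jn,jv,ln,lv,nv
∂2: piv[efg,efh,efj,egh,egj,ehj,ehn,ehv,ejl,ejn,ejv,elv,env,fhn,fjl,fjv,ghl,gjl,gjn,gjv,gln] rk=21  ker:fgh,fgj,fhj,fjn,fnv,ghj,gnv,hjl,hjn,hjv,hlv,hnv,jlv,jnv
∂3: piv[efgj,efhj,eghj,ehjn,ehjv,ejlv,ejnv,fghj,fhjn,fjnv,ghjl,gjnv] rk=12
∂2c = 0
c vs im∂3: reduces to 0 ⇒ boundary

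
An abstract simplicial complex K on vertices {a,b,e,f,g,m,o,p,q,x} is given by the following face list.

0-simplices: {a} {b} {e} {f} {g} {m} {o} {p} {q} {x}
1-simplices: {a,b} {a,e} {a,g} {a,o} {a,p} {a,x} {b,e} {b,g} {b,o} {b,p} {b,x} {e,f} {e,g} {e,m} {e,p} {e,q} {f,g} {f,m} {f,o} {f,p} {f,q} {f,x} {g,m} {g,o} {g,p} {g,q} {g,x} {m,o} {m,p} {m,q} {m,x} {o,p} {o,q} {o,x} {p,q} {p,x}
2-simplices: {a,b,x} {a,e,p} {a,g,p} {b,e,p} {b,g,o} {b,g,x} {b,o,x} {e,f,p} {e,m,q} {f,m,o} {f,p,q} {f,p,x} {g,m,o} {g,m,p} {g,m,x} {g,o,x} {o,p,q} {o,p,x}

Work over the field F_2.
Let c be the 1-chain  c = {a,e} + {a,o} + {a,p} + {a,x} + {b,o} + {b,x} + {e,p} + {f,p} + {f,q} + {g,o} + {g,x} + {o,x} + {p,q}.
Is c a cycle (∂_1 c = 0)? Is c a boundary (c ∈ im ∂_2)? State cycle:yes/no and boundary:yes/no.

cycle:yes boundary:no

n_0=10 n_1=36 n_2=18  [Z2]
∂1: piv[ab,ae,ag,ao,ap,ax,ef,em,eq] rk=9  ker:be,bg,bo,bp,bx,eg,ep,fg,fm,fo,fp,fq,fx,gm,go,gp,gq,gx,mo,mp,mq,mx,op,oq,ox,pq,px
∂2: piv[abx,aep,agp,bep,bgo,bgx,box,efp,emq,fmo,fpq,fpx,gmo,gmp,gmx,opq,opx] rk=17  ker:gox
∂1c = 0
c vs im∂2: residual ≠ 0 ⇒ not boundary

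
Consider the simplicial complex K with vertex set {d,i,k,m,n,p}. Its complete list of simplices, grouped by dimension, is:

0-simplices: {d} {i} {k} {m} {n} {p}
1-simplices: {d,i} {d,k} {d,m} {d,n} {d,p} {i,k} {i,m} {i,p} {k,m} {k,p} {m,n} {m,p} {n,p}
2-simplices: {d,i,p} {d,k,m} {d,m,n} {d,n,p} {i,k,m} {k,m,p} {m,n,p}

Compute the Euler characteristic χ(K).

n_0=6 n_1=13 n_2=7
χ=+6−13+7=0

χ(K)=0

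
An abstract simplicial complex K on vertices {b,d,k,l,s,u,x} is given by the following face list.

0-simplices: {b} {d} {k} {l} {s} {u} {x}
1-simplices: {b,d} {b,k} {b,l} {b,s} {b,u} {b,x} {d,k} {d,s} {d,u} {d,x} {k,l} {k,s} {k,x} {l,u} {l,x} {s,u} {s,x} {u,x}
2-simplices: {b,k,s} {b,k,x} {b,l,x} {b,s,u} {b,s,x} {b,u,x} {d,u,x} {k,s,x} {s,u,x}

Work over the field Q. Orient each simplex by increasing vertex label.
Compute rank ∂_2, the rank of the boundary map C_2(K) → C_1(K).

n_0=7 n_1=18 n_2=9  [Q]
∂1: piv[bd,bk,bl,bs,bu,bx] rk=6  ker:dk,ds,du,dx,kl,ks,kx,lu,lx,su,sx,ux
∂2: piv[bks,bkx,blx,bsu,bsx,bux,dux] rk=7  ker:ksx,sux
rk∂_2=7

rank∂_2=7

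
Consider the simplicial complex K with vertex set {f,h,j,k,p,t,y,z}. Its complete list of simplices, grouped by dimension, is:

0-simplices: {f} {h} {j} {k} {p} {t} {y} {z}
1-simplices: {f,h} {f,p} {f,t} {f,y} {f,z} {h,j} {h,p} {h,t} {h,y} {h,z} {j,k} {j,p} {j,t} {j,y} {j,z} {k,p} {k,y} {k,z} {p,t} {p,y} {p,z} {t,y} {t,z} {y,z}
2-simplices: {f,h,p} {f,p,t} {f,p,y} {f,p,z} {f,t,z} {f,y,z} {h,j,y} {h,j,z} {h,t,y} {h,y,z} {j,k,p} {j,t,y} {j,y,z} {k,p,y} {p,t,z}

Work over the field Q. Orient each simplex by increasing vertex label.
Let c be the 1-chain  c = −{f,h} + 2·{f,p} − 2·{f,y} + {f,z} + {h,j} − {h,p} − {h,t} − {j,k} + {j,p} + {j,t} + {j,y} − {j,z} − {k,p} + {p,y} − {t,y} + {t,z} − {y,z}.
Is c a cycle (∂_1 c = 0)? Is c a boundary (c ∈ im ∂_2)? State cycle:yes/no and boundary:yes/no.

cycle:yes boundary:no

n_0=8 n_1=24 n_2=15  [Q]
∂1: piv[fh,fp,ft,fy,fz,hj,jk] rk=7  ker:hp,ht,hy,hz,jp,jt,jy,jz,kp,ky,kz,pt,py,pz,ty,tz,yz
∂2: piv[fhp,fpt,fpy,fpz,ftz,fyz,hjy,hjz,hty,hyz,jkp,jty,kpy] rk=13  ker:jyz,ptz
∂1c = 0
c vs im∂2: residual ≠ 0 ⇒ not boundary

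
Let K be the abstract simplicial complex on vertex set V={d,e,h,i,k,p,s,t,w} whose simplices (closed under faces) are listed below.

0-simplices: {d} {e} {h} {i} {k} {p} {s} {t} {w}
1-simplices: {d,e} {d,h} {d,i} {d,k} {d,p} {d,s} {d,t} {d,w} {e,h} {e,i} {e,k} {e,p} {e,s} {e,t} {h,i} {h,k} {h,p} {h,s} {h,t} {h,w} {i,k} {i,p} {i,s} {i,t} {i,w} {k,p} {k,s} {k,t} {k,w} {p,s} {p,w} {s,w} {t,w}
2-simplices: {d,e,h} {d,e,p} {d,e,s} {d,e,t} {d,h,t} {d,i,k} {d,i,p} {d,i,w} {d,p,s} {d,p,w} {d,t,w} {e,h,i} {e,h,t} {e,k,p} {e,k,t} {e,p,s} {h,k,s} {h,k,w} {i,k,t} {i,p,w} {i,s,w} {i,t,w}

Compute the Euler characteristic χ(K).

n_0=9 n_1=33 n_2=22
χ=+9−33+22=-2

χ(K)=-2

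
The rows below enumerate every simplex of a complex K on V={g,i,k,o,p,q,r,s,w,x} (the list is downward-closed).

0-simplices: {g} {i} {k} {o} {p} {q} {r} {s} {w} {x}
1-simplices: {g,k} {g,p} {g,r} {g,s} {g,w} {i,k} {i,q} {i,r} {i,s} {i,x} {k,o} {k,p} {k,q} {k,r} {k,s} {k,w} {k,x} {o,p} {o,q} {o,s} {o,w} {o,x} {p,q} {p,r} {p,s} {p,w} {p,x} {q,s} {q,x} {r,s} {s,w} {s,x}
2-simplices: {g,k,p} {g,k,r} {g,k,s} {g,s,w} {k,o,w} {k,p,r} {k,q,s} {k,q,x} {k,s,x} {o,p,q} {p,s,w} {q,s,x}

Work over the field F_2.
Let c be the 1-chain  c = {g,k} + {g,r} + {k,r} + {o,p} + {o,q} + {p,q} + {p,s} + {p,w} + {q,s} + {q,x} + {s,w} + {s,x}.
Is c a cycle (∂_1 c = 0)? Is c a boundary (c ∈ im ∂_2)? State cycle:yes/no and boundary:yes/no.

cycle:yes boundary:yes

n_0=10 n_1=32 n_2=12  [Z2]
∂1: piv[gk,gp,gr,gs,gw,ik,iq,ix,ko] rk=9  ker:ir,is,kp,kq,kr,ks,kw,kx,op,oq,os,ow,ox,pq,pr,ps,pw,px,qs,qx,rs,sw,sx
∂2: piv[gkp,gkr,gks,gsw,kow,kpr,kqs,kqx,ksx,opq,psw] rk=11  ker:qsx
∂1c = 0
c vs im∂2: reduces to 0 ⇒ boundary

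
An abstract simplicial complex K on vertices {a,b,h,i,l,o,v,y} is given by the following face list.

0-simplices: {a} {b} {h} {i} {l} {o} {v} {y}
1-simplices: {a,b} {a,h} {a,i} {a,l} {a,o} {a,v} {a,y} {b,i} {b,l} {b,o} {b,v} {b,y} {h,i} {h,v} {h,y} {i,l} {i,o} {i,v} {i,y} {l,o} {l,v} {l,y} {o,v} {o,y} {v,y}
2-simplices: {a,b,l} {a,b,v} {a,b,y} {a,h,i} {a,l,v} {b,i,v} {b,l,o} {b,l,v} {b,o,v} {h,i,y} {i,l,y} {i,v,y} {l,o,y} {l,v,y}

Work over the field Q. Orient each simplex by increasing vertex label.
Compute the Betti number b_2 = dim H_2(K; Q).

n_0=8 n_1=25 n_2=14  [Q]
∂1: piv[ab,ah,ai,al,ao,av,ay] rk=7  ker:bi,bl,bo,bv,by,hi,hv,hy,il,io,iv,iy,lo,lv,ly,ov,oy,vy
∂2: piv[abl,abv,aby,ahi,alv,biv,blo,bov,hiy,ily,ivy,loy,lvy] rk=13  ker:blv
b_2=(14−13)−0=1

b_2=1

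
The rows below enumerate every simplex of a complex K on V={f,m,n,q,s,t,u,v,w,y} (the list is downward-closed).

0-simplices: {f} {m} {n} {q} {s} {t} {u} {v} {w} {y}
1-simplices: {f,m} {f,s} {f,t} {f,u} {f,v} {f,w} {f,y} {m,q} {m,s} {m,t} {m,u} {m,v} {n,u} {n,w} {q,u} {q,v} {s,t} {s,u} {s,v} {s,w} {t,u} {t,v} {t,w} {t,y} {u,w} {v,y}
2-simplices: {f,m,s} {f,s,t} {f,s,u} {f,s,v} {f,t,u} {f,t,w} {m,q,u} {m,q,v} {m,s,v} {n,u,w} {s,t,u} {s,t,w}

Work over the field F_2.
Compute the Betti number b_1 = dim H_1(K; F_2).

n_0=10 n_1=26 n_2=12  [Z2]
∂1: piv[fm,fs,ft,fu,fv,fw,fy,mq,nu] rk=9  ker:ms,mt,mu,mv,nw,qu,qv,st,su,sv,sw,tu,tv,tw,ty,uw,vy
∂2: piv[fms,fst,fsu,fsv,ftu,ftw,mqu,mqv,msv,nuw,stw] rk=11  ker:stu
b_1=(26−9)−11=6

b_1=6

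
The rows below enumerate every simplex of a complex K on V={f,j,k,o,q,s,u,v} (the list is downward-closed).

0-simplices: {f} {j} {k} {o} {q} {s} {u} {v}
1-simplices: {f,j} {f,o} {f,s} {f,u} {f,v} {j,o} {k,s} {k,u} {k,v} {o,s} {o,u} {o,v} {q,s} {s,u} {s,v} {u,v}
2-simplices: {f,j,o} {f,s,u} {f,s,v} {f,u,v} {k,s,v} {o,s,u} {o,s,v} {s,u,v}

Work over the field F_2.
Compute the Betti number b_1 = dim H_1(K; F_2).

b_1=2

n_0=8 n_1=16 n_2=8  [Z2]
∂1: piv[fj,fo,fs,fu,fv,ks,qs] rk=7  ker:jo,ku,kv,os,ou,ov,su,sv,uv
∂2: piv[fjo,fsu,fsv,fuv,ksv,osu,osv] rk=7  ker:suv
b_1=(16−7)−7=2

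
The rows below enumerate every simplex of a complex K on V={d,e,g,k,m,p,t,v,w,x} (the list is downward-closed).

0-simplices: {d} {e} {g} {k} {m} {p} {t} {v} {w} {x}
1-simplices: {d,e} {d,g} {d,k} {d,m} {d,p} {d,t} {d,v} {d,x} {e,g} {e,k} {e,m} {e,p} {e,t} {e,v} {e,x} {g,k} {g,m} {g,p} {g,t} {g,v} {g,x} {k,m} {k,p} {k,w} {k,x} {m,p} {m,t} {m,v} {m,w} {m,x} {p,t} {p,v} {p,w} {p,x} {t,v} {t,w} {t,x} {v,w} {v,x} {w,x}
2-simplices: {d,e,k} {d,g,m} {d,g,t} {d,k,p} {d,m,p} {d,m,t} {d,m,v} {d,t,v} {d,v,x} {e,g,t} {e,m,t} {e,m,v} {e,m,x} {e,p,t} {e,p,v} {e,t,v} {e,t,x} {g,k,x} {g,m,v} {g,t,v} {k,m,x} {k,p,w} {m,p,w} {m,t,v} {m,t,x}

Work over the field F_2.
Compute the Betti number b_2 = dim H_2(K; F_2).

n_0=10 n_1=40 n_2=25  [Z2]
∂1: piv[de,dg,dk,dm,dp,dt,dv,dx,kw] rk=9  ker:eg,ek,em,ep,et,ev,ex,gk,gm,gp,gt,gv,gx,km,kp,kx,mp,mt,mv,mw,mx,pt,pv,pw,px,tv,tw,tx,vw,vx,wx
∂2: piv[dek,dgm,dgt,dkp,dmp,dmt,dmv,dtv,dvx,egt,emt,emv,emx,ept,epv,etx,gkx,gmv,kmx,kpw,mpw] rk=21  ker:etv,gtv,mtv,mtx
b_2=(25−21)−0=4

b_2=4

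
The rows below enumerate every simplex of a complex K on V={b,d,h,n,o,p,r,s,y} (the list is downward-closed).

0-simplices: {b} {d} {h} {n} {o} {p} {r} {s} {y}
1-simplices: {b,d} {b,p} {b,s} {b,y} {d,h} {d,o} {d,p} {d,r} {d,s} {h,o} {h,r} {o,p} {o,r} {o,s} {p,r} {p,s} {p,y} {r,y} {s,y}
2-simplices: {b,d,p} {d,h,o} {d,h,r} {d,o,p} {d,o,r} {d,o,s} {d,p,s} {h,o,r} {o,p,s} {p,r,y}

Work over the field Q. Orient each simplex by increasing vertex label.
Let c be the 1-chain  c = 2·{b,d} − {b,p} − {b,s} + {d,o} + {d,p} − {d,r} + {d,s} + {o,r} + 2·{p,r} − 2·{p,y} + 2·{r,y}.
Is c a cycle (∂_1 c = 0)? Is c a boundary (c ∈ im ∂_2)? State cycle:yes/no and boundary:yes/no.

cycle:yes boundary:no

n_0=9 n_1=19 n_2=10  [Q]
∂1: piv[bd,bp,bs,by,dh,do,dr] rk=7  ker:dp,ds,ho,hr,op,or,os,pr,ps,py,ry,sy
∂2: piv[bdp,dho,dhr,dop,dor,dos,dps,pry] rk=8  ker:hor,ops
∂1c = 0
c vs im∂2: residual ≠ 0 ⇒ not boundary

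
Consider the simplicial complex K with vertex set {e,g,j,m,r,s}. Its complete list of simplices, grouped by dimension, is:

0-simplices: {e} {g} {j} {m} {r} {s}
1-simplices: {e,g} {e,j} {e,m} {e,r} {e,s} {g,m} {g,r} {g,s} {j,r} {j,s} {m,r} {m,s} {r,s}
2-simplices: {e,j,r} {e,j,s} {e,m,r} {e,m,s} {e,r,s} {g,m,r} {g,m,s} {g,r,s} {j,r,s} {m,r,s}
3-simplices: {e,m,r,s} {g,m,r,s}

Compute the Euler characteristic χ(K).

n_0=6 n_1=13 n_2=10 n_3=2
χ=+6−13+10−2=1

χ(K)=1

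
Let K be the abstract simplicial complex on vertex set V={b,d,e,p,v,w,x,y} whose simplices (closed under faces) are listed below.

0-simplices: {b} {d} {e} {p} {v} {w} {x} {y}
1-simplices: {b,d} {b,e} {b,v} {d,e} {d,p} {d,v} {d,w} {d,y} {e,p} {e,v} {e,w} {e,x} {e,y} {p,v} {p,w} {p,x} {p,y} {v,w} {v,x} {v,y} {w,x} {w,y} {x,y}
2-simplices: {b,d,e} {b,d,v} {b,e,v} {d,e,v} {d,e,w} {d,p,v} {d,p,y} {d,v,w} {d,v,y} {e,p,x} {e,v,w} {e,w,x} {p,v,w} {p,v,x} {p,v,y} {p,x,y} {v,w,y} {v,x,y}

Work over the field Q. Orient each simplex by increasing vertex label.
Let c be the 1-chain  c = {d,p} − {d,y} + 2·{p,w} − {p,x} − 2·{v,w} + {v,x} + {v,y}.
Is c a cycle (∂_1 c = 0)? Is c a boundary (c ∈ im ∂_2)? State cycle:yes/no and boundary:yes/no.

cycle:yes boundary:yes

n_0=8 n_1=23 n_2=18  [Q]
∂1: piv[bd,be,bv,dp,dw,dy,ex] rk=7  ker:de,dv,ep,ev,ew,ey,pv,pw,px,py,vw,vx,vy,wx,wy,xy
∂2: piv[bde,bdv,bev,dew,dpv,dpy,dvw,dvy,epx,ewx,pvw,pvx,pxy,vwy] rk=14  ker:dev,evw,pvy,vxy
∂1c = 0
c vs im∂2: reduces to 0 ⇒ boundary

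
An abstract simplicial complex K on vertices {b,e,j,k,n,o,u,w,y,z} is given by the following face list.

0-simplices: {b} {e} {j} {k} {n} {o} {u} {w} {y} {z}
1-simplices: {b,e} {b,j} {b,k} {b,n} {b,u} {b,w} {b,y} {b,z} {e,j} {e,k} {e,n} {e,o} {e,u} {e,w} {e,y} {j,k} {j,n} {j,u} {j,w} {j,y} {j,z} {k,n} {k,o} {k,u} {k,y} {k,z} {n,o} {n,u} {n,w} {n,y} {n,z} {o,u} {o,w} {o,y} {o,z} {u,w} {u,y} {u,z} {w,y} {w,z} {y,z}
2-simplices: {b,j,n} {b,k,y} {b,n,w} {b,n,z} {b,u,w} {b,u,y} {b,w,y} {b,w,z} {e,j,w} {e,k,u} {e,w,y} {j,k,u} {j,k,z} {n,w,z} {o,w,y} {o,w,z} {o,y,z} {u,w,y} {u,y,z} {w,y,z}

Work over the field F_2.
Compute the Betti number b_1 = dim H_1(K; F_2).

n_0=10 n_1=41 n_2=20  [Z2]
∂1: piv[be,bj,bk,bn,bu,bw,by,bz,eo] rk=9  ker:ej,ek,en,eu,ew,ey,jk,jn,ju,jw,jy,jz,kn,ko,ku,ky,kz,no,nu,nw,ny,nz,ou,ow,oy,oz,uw,uy,uz,wy,wz,yz
∂2: piv[bjn,bky,bnw,bnz,buw,buy,bwy,bwz,ejw,eku,ewy,jku,jkz,owy,owz,oyz,uyz] rk=17  ker:nwz,uwy,wyz
b_1=(41−9)−17=15

b_1=15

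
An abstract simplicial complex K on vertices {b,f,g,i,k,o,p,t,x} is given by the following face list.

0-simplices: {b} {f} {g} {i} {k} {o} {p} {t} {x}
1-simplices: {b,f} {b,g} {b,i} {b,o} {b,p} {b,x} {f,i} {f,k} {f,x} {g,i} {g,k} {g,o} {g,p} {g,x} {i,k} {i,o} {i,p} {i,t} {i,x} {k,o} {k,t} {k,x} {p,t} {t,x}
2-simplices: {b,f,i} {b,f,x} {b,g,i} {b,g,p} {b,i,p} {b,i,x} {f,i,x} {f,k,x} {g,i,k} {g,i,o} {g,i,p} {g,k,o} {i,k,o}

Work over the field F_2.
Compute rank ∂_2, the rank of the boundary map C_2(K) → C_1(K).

rank∂_2=10

n_0=9 n_1=24 n_2=13  [Z2]
∂1: piv[bf,bg,bi,bo,bp,bx,fk,it] rk=8  ker:fi,fx,gi,gk,go,gp,gx,ik,io,ip,ix,ko,kt,kx,pt,tx
∂2: piv[bfi,bfx,bgi,bgp,bip,bix,fkx,gik,gio,gko] rk=10  ker:fix,gip,iko
rk∂_2=10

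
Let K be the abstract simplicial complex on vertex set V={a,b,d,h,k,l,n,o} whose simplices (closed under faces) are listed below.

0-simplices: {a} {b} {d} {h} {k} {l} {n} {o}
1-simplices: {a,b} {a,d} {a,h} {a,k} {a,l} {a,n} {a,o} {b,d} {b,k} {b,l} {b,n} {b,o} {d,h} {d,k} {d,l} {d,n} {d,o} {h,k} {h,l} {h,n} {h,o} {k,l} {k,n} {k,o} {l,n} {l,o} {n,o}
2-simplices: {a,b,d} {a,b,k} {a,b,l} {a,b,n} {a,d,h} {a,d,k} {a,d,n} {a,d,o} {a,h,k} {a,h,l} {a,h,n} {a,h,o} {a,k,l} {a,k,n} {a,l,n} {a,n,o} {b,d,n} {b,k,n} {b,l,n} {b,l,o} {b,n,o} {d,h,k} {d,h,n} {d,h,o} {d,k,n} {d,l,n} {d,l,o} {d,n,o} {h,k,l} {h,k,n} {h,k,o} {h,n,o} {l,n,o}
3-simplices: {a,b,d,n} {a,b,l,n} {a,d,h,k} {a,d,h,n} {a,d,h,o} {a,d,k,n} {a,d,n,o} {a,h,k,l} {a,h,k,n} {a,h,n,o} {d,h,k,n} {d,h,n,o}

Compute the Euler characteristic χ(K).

χ(K)=2

n_0=8 n_1=27 n_2=33 n_3=12
χ=+8−27+33−12=2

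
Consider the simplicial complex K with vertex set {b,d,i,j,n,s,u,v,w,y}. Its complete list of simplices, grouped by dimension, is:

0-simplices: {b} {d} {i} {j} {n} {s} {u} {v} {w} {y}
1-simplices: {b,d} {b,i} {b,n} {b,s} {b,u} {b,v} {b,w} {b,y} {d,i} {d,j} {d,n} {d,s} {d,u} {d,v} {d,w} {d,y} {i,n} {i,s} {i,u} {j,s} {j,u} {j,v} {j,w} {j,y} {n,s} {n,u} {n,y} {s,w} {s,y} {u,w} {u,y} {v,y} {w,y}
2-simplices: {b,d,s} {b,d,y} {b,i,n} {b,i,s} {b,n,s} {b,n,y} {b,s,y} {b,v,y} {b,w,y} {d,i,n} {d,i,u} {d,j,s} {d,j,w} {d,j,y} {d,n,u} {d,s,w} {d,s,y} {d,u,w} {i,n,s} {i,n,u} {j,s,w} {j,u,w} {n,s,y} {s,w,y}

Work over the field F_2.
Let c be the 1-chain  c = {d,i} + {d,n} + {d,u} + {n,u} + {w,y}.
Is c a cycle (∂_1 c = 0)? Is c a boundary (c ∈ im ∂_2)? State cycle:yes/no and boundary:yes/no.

n_0=10 n_1=33 n_2=24  [Z2]
∂1: piv[bd,bi,bn,bs,bu,bv,bw,by,dj] rk=9  ker:di,dn,ds,du,dv,dw,dy,in,is,iu,js,ju,jv,jw,jy,ns,nu,ny,sw,sy,uw,uy,vy,wy
∂2: piv[bds,bdy,bin,bis,bns,bny,bsy,bvy,bwy,din,diu,djs,djw,djy,dnu,dsw,duw,juw,swy] rk=19  ker:dsy,ins,inu,jsw,nsy
∂1c = {d} + {i} + {w} + {y}

cycle:no boundary:no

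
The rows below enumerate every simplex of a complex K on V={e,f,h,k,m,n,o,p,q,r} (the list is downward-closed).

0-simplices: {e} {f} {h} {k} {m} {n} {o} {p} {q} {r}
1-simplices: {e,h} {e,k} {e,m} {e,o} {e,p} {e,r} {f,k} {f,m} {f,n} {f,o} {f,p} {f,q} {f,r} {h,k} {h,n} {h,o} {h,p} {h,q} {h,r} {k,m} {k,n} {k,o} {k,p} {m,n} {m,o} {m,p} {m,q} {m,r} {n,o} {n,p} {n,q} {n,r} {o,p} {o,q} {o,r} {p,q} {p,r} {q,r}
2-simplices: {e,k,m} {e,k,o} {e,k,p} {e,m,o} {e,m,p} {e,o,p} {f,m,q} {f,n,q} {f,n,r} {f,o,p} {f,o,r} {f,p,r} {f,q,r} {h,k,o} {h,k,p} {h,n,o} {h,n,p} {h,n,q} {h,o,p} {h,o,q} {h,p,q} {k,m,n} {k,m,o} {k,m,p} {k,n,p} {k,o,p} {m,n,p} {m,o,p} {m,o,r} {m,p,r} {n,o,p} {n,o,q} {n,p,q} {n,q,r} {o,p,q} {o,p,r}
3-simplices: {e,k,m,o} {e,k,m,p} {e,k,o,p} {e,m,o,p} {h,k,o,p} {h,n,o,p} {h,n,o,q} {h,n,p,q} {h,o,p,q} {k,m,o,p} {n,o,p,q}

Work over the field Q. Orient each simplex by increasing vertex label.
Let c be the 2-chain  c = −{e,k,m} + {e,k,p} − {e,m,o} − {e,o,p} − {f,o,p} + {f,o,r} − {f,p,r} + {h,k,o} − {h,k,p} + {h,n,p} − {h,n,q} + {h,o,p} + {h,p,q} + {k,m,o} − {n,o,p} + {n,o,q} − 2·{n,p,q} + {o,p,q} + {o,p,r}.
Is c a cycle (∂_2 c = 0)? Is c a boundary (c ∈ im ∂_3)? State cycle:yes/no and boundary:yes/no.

cycle:yes boundary:no

n_0=10 n_1=38 n_2=36 n_3=11  [Q]
∂1: piv[eh,ek,em,eo,ep,er,fk,fn,fq] rk=9  ker:fm,fo,fp,fr,hk,hn,ho,hp,hq,hr,km,kn,ko,kp,mn,mo,mp,mq,mr,no,np,nq,nr,op,oq,or,pq,pr,qr
∂2: piv[ekm,eko,ekp,emo,emp,eop,fmq,fnq,fnr,fop,for,fpr,fqr,hko,hkp,hno,hnp,hnq,hoq,hpq,kmn,knp,mor] rk=23  ker:hop,kmo,kmp,kop,mnp,mop,mpr,nop,noq,npq,nqr,opq,opr
∂3: piv[ekmo,ekmp,ekop,emop,hkop,hnop,hnoq,hnpq,hopq] rk=9  ker:kmop,nopq
∂2c = 0
c vs im∂3: residual ≠ 0 ⇒ not boundary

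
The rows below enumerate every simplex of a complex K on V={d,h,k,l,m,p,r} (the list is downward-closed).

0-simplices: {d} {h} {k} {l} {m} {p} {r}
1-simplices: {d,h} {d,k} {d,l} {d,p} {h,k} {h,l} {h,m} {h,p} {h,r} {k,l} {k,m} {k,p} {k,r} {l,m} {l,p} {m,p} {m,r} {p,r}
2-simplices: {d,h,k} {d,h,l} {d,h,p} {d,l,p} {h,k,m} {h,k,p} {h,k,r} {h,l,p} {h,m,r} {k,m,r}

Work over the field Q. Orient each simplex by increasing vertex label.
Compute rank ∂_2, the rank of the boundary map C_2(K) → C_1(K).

rank∂_2=8

n_0=7 n_1=18 n_2=10  [Q]
∂1: piv[dh,dk,dl,dp,hm,hr] rk=6  ker:hk,hl,hp,kl,km,kp,kr,lm,lp,mp,mr,pr
∂2: piv[dhk,dhl,dhp,dlp,hkm,hkp,hkr,hmr] rk=8  ker:hlp,kmr
rk∂_2=8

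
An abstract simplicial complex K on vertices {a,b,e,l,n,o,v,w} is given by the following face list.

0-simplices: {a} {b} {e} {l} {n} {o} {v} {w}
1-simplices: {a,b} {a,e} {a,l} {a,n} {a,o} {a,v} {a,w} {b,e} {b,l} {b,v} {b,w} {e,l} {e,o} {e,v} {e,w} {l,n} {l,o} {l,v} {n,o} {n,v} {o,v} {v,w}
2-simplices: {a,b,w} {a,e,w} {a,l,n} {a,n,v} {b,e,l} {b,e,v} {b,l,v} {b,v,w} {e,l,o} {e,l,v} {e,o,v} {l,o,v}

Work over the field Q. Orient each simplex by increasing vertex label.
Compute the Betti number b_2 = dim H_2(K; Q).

n_0=8 n_1=22 n_2=12  [Q]
∂1: piv[ab,ae,al,an,ao,av,aw] rk=7  ker:be,bl,bv,bw,el,eo,ev,ew,ln,lo,lv,no,nv,ov,vw
∂2: piv[abw,aew,aln,anv,bel,bev,blv,bvw,elo,eov] rk=10  ker:elv,lov
b_2=(12−10)−0=2

b_2=2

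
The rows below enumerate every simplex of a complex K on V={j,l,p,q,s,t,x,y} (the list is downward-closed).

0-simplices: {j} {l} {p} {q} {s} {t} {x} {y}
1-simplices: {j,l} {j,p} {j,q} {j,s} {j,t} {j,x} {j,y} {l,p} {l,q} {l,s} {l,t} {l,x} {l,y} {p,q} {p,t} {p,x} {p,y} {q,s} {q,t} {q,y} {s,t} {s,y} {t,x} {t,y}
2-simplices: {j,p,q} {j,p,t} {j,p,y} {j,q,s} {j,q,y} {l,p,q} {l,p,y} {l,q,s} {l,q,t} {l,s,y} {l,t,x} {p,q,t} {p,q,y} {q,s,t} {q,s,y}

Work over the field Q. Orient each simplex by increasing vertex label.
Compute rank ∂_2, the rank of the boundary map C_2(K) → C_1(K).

n_0=8 n_1=24 n_2=15  [Q]
∂1: piv[jl,jp,jq,js,jt,jx,jy] rk=7  ker:lp,lq,ls,lt,lx,ly,pq,pt,px,py,qs,qt,qy,st,sy,tx,ty
∂2: piv[jpq,jpt,jpy,jqs,jqy,lpq,lpy,lqs,lqt,lsy,ltx,pqt,qst] rk=13  ker:pqy,qsy
rk∂_2=13

rank∂_2=13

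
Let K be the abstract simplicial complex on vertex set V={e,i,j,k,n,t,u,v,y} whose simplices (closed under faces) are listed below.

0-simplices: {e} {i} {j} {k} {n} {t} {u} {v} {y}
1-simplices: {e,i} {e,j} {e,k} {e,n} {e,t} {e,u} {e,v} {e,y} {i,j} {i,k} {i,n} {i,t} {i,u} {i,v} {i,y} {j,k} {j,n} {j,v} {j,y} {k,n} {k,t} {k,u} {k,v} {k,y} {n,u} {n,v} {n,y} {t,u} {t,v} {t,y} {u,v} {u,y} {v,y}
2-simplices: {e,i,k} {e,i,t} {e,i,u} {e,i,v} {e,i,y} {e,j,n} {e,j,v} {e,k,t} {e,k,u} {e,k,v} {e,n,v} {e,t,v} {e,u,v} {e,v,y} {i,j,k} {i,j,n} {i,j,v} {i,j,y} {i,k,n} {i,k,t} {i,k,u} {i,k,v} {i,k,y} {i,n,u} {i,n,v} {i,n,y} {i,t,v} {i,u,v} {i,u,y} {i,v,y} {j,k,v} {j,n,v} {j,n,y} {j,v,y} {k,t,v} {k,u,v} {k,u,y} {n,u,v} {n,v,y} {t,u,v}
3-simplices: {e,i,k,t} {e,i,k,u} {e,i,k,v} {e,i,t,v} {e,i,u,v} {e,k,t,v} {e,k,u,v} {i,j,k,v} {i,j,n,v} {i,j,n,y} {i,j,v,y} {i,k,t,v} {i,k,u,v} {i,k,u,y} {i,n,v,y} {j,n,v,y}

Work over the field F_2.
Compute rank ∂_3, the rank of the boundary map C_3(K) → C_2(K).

rank∂_3=13

n_0=9 n_1=33 n_2=40 n_3=16  [Z2]
∂1: piv[ei,ej,ek,en,et,eu,ev,ey] rk=8  ker:ij,ik,in,it,iu,iv,iy,jk,jn,jv,jy,kn,kt,ku,kv,ky,nu,nv,ny,tu,tv,ty,uv,uy,vy
∂2: piv[eik,eit,eiu,eiv,eiy,ejn,ejv,ekt,eku,ekv,env,etv,euv,evy,ijk,ijn,ijv,ijy,ikn,iky,inu,iny,iuy,tuv] rk=24  ker:ikt,iku,ikv,inv,itv,iuv,ivy,jkv,jnv,jny,jvy,ktv,kuv,kuy,nuv,nvy
∂3: piv[eikt,eiku,eikv,eitv,eiuv,ektv,ekuv,ijkv,ijnv,ijny,ijvy,ikuy,invy] rk=13  ker:iktv,ikuv,jnvy
rk∂_3=13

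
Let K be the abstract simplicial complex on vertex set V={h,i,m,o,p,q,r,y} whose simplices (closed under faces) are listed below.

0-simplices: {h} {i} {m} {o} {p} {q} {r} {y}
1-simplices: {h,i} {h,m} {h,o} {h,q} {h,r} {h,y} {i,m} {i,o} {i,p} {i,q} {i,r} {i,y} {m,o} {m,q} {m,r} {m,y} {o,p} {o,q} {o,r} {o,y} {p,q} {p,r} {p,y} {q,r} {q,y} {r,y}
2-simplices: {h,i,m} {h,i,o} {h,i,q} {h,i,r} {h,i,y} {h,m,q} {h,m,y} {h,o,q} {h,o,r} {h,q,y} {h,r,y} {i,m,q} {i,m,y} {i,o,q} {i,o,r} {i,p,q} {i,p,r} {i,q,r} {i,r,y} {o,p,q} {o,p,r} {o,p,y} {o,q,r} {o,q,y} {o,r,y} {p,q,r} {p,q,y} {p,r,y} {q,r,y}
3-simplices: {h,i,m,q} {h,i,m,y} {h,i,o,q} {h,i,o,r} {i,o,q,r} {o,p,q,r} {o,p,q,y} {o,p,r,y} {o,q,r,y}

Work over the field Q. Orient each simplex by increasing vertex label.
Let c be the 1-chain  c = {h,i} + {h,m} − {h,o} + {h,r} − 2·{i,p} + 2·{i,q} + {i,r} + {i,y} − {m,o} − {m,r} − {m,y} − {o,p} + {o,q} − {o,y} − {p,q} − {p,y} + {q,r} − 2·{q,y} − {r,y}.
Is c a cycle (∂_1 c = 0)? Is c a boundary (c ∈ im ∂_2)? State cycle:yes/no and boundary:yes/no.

cycle:no boundary:no

n_0=8 n_1=26 n_2=29 n_3=9  [Q]
∂1: piv[hi,hm,ho,hq,hr,hy,ip] rk=7  ker:im,io,iq,ir,iy,mo,mq,mr,my,op,oq,or,oy,pq,pr,py,qr,qy,ry
∂2: piv[him,hio,hiq,hir,hiy,hmq,hmy,hoq,hor,hqy,hry,ipq,ipr,iqr,opq,opy,oqy] rk=17  ker:imq,imy,ioq,ior,iry,opr,oqr,ory,pqr,pqy,pry,qry
∂3: piv[himq,himy,hioq,hior,ioqr,opqr,opqy,opry,oqry] rk=9
∂1c = −2·{h} − {i} + 4·{m} − {o} − {p} + 3·{q} + 3·{r} − 5·{y}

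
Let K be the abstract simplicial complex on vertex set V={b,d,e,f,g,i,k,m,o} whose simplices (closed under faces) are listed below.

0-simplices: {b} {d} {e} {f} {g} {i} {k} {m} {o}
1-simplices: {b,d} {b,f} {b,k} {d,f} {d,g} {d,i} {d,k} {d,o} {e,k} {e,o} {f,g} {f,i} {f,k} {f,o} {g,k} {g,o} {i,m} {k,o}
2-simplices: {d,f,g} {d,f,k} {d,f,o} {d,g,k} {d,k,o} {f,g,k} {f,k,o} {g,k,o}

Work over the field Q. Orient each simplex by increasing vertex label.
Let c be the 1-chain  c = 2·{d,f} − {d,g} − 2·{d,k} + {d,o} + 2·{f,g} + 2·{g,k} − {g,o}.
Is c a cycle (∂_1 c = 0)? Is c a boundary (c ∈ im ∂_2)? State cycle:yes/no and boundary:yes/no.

n_0=9 n_1=18 n_2=8  [Q]
∂1: piv[bd,bf,bk,dg,di,do,ek,im] rk=8  ker:df,dk,eo,fg,fi,fk,fo,gk,go,ko
∂2: piv[dfg,dfk,dfo,dgk,dko,gko] rk=6  ker:fgk,fko
∂1c = 0
c vs im∂2: reduces to 0 ⇒ boundary

cycle:yes boundary:yes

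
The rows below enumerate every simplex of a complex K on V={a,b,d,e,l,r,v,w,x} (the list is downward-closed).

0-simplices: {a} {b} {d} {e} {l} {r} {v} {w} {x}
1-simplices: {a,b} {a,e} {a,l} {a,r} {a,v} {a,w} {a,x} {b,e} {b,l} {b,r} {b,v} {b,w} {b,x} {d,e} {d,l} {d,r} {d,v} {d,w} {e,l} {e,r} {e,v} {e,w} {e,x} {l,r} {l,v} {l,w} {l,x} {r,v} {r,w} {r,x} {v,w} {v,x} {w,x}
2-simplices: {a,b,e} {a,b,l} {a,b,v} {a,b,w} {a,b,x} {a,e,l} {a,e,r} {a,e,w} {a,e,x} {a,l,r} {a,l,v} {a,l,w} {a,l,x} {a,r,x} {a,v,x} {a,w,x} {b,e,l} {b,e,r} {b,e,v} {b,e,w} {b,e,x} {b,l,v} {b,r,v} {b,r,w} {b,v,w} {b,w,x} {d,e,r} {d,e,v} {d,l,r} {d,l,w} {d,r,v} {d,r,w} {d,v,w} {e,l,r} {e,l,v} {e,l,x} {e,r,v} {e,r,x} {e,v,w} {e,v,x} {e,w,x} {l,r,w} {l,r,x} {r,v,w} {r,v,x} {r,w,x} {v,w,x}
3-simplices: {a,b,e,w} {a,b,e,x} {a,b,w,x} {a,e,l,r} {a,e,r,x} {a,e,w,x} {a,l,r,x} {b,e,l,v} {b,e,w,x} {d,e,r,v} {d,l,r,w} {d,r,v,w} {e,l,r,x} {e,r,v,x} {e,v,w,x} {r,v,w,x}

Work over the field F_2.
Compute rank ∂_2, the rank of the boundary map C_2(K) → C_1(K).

rank∂_2=25

n_0=9 n_1=33 n_2=47 n_3=16  [Z2]
∂1: piv[ab,ae,al,ar,av,aw,ax,de] rk=8  ker:be,bl,br,bv,bw,bx,dl,dr,dv,dw,el,er,ev,ew,ex,lr,lv,lw,lx,rv,rw,rx,vw,vx,wx
∂2: piv[abe,abl,abv,abw,abx,ael,aer,aew,aex,alr,alv,alw,alx,arx,avx,awx,ber,bev,brv,brw,bvw,der,dev,dlr,dlw] rk=25  ker:bel,bew,bex,blv,bwx,drv,drw,dvw,elr,elv,elx,erv,erx,evw,evx,ewx,lrw,lrx,rvw,rvx,rwx,vwx
∂3: piv[abew,abex,abwx,aelr,aerx,aewx,alrx,belv,derv,dlrw,drvw,elrx,ervx,evwx,rvwx] rk=15  ker:bewx
rk∂_2=25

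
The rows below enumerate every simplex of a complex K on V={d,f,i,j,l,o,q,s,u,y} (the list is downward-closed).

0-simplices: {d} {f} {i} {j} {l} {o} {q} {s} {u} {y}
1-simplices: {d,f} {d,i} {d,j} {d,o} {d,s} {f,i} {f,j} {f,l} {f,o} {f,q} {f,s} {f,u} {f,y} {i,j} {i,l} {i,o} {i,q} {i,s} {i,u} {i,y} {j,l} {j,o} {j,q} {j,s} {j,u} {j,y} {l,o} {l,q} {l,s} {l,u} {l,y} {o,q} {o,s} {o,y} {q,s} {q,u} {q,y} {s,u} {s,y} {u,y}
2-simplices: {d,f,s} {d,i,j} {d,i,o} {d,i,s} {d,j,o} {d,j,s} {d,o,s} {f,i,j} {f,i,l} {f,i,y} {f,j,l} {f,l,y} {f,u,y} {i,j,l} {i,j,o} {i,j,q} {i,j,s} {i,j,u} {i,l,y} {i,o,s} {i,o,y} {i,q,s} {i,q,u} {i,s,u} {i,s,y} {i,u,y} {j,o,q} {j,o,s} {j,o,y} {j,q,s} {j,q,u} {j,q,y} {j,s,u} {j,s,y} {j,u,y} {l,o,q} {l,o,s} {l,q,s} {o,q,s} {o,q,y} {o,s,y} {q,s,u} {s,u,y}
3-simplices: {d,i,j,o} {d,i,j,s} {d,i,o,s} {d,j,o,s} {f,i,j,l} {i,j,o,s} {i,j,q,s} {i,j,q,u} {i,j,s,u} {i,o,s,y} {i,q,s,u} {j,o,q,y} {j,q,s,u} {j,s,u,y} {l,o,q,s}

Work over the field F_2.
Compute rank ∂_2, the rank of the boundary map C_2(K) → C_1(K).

n_0=10 n_1=40 n_2=43 n_3=15  [Z2]
∂1: piv[df,di,dj,do,ds,fl,fq,fu,fy] rk=9  ker:fi,fj,fo,fs,ij,il,io,iq,is,iu,iy,jl,jo,jq,js,ju,jy,lo,lq,ls,lu,ly,oq,os,oy,qs,qu,qy,su,sy,uy
∂2: piv[dfs,dij,dio,dis,djo,djs,dos,fij,fil,fiy,fjl,fly,fuy,ijq,iju,ioy,iqs,iqu,isu,isy,iuy,joq,joy,jqy,loq,los] rk=26  ker:ijl,ijo,ijs,ily,ios,jos,jqs,jqu,jsu,jsy,juy,lqs,oqs,oqy,osy,qsu,suy
∂3: piv[dijo,dijs,dios,djos,fijl,ijqs,ijqu,ijsu,iosy,iqsu,joqy,jsuy,loqs] rk=13  ker:ijos,jqsu
rk∂_2=26

rank∂_2=26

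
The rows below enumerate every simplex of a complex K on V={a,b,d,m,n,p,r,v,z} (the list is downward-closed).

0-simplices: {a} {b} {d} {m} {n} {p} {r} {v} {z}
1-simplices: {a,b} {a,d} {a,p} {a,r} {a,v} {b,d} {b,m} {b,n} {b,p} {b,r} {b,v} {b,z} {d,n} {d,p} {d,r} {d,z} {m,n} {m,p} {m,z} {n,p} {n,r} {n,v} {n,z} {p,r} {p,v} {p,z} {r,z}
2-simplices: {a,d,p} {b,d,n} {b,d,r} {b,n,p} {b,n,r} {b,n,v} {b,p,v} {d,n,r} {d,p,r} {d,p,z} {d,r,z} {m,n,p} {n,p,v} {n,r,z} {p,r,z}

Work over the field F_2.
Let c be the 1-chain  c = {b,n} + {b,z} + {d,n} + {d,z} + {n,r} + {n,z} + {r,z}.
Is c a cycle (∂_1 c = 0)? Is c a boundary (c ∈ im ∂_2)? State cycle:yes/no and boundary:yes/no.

cycle:yes boundary:no

n_0=9 n_1=27 n_2=15  [Z2]
∂1: piv[ab,ad,ap,ar,av,bm,bn,bz] rk=8  ker:bd,bp,br,bv,dn,dp,dr,dz,mn,mp,mz,np,nr,nv,nz,pr,pv,pz,rz
∂2: piv[adp,bdn,bdr,bnp,bnr,bnv,bpv,dpr,dpz,drz,mnp,nrz] rk=12  ker:dnr,npv,prz
∂1c = 0
c vs im∂2: residual ≠ 0 ⇒ not boundary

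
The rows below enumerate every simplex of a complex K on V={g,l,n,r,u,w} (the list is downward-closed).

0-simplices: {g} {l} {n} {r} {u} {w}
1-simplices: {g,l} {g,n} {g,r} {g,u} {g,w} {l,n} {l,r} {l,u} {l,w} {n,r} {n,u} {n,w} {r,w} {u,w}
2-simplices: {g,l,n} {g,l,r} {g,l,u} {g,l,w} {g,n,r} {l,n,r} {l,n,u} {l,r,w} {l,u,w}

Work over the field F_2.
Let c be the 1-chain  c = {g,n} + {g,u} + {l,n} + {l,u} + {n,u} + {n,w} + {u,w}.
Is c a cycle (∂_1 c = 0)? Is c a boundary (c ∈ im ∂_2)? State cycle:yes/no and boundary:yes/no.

n_0=6 n_1=14 n_2=9  [Z2]
∂1: piv[gl,gn,gr,gu,gw] rk=5  ker:ln,lr,lu,lw,nr,nu,nw,rw,uw
∂2: piv[gln,glr,glu,glw,gnr,lnu,lrw,luw] rk=8  ker:lnr
∂1c = 0
c vs im∂2: residual ≠ 0 ⇒ not boundary

cycle:yes boundary:no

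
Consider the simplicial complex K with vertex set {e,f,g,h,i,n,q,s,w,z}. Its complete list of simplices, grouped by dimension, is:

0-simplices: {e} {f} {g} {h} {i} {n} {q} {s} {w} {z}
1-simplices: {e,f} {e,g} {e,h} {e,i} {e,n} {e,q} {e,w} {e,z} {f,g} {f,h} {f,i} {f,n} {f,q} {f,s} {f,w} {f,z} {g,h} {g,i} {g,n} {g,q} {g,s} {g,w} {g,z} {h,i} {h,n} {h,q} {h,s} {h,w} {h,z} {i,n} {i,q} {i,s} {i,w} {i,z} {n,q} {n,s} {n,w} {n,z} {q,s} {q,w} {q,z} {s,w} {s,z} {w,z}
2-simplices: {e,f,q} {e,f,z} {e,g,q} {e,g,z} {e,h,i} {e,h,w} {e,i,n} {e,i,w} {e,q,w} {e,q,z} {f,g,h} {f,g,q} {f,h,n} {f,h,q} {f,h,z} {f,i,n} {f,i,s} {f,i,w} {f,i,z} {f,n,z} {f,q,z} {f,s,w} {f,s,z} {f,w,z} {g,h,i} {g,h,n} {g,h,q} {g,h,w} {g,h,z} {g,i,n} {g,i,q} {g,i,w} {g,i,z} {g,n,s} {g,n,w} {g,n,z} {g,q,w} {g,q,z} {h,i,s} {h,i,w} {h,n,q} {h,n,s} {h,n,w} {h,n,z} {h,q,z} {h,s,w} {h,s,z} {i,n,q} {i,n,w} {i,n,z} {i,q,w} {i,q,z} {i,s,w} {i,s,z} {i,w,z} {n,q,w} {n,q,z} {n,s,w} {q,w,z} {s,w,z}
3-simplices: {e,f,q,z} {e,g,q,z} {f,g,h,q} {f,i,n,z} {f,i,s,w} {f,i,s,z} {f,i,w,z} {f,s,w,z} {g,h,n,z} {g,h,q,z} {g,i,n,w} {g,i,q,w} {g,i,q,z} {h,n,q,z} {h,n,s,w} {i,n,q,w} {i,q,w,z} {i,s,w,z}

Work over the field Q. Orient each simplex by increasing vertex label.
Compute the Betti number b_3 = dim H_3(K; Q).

n_0=10 n_1=44 n_2=60 n_3=18  [Q]
∂1: piv[ef,eg,eh,ei,en,eq,ew,ez,fs] rk=9  ker:fg,fh,fi,fn,fq,fw,fz,gh,gi,gn,gq,gs,gw,gz,hi,hn,hq,hs,hw,hz,in,iq,is,iw,iz,nq,ns,nw,nz,qs,qw,qz,sw,sz,wz
∂2: piv[efq,efz,egq,egz,ehi,ehw,ein,eiw,eqw,eqz,fgh,fgq,fhn,fhq,fhz,fin,fis,fiw,fiz,fnz,fsw,fsz,fwz,ghi,ghn,ghw,gin,giq,gns,gnw,gqw,his,hnq,hns] rk=34  ker:fqz,ghq,ghz,giw,giz,gnz,gqz,hiw,hnw,hnz,hqz,hsw,hsz,inq,inw,inz,iqw,iqz,isw,isz,iwz,nqw,nqz,nsw,qwz,swz
∂3: piv[efqz,egqz,fghq,finz,fisw,fisz,fiwz,fswz,ghnz,ghqz,ginw,giqw,giqz,hnqz,hnsw,inqw,iqwz] rk=17  ker:iswz
b_3=(18−17)−0=1

b_3=1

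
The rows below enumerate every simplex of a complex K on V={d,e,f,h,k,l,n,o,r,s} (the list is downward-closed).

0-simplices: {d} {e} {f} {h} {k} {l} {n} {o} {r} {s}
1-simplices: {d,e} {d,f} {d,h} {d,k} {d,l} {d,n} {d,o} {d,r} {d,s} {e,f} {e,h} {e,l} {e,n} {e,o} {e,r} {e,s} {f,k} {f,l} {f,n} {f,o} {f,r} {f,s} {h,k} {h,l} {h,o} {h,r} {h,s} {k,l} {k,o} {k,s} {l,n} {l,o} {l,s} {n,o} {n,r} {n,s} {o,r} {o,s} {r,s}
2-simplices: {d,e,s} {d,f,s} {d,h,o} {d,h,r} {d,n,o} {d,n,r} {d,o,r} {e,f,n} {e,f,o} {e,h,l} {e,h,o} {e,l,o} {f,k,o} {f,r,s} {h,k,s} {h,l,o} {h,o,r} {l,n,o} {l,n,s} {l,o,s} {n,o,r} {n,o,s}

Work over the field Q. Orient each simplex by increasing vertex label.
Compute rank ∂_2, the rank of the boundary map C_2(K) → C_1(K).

rank∂_2=18

n_0=10 n_1=39 n_2=22  [Q]
∂1: piv[de,df,dh,dk,dl,dn,do,dr,ds] rk=9  ker:ef,eh,el,en,eo,er,es,fk,fl,fn,fo,fr,fs,hk,hl,ho,hr,hs,kl,ko,ks,ln,lo,ls,no,nr,ns,or,os,rs
∂2: piv[des,dfs,dho,dhr,dno,dnr,dor,efn,efo,ehl,eho,elo,fko,frs,hks,lno,lns,los] rk=18  ker:hlo,hor,nor,nos
rk∂_2=18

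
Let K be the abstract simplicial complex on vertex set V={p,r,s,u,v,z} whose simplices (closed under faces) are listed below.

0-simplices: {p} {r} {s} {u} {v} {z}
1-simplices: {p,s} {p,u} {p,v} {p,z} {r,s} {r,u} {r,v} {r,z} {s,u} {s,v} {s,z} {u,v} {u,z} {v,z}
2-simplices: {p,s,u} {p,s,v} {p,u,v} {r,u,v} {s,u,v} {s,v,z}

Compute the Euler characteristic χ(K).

χ(K)=-2

n_0=6 n_1=14 n_2=6
χ=+6−14+6=-2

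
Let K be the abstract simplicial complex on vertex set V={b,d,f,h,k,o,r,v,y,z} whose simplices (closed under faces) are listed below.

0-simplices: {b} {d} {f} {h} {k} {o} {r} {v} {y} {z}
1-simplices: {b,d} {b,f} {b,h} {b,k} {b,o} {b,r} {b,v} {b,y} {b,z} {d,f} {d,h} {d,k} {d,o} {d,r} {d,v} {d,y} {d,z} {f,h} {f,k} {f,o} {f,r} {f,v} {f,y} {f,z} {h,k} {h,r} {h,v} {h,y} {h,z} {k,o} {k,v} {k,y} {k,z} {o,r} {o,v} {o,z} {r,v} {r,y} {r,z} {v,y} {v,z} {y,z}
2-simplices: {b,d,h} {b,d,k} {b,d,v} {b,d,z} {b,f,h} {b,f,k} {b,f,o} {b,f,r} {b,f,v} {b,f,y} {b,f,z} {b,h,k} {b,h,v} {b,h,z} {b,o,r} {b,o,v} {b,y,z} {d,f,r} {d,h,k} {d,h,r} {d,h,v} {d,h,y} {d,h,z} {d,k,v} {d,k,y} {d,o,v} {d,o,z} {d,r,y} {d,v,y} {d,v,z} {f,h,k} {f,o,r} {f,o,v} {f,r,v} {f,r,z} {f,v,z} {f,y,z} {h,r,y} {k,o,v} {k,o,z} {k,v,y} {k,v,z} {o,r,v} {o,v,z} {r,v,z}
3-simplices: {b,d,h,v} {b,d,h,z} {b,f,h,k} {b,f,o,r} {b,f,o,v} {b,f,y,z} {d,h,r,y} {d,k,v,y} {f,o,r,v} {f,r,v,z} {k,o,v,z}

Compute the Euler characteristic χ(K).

χ(K)=2

n_0=10 n_1=42 n_2=45 n_3=11
χ=+10−42+45−11=2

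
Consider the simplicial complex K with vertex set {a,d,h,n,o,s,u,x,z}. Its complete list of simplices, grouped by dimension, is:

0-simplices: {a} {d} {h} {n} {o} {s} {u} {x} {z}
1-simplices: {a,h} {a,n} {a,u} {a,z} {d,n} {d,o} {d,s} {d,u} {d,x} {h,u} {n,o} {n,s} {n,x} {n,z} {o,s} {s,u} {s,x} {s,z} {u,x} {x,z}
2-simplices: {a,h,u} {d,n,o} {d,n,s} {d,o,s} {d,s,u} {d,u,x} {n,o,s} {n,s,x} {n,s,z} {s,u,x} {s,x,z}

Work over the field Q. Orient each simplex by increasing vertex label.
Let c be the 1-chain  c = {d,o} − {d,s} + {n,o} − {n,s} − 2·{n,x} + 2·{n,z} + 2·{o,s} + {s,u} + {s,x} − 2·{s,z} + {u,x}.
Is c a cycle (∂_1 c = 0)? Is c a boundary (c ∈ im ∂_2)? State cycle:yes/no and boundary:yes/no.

n_0=9 n_1=20 n_2=11  [Q]
∂1: piv[ah,an,au,az,dn,do,ds,dx] rk=8  ker:du,hu,no,ns,nx,nz,os,su,sx,sz,ux,xz
∂2: piv[ahu,dno,dns,dos,dsu,dux,nsx,nsz,sux,sxz] rk=10  ker:nos
∂1c = 0
c vs im∂2: reduces to 0 ⇒ boundary

cycle:yes boundary:yes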